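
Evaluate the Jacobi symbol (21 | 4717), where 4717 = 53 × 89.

Reciprocity: 21 ≡ 1 and 4717 ≡ 1 (mod 4), so (21/4717) = +(4717/21).
Reduce top mod 21: now compute (13/21).
Reciprocity: 13 ≡ 1 and 21 ≡ 1 (mod 4), so (13/21) = +(21/13).
Reduce top mod 13: now compute (8/13).
Pull out 2^3: since 13 ≡ 5 (mod 8), (2/13) = -1, so (2/13)^3 = -1.
Reached (1/13) = 1. Collecting the sign flips along the way, the symbol is -1.

-1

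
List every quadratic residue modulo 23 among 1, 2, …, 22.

Square k = 1,…,11 (k and 23−k give the same square):
1²=1, 2²=4, 3²=9, 4²=16, 5²≡2, 6²≡13, 7²≡3, 8²≡18, 9²≡12, 10²≡8, 11²≡6 (mod 23).
So the quadratic residues mod 23 are {1, 2, 3, 4, 6, 8, 9, 12, 13, 16, 18}.

1, 2, 3, 4, 6, 8, 9, 12, 13, 16, 18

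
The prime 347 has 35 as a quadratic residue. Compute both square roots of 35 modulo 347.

Since 347 ≡ 3 (mod 4), a square root of 35 is 35^((347+1)/4) = 35^87 mod 347.
Repeated squaring: 35^2≡184, 35^4≡197, 35^8≡292, 35^16≡249, 35^32≡235, 35^64≡52 (mod 347).
35^87 = 35^(64+16+4+2+1) ≡ 27 (mod 347).
Check: 27² = 729 ≡ 35 (mod 347). The two roots are 27 and 320.

27, 320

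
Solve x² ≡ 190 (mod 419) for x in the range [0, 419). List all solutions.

Since 419 ≡ 3 (mod 4), a square root of 190 is 190^((419+1)/4) = 190^105 mod 419.
Repeated squaring: 190^2≡66, 190^4≡166, 190^8≡321, 190^16≡386, 190^32≡251, 190^64≡151 (mod 419).
190^105 = 190^(64+32+8+1) ≡ 52 (mod 419).
Check: 52² = 2704 ≡ 190 (mod 419). The two roots are 52 and 367.

52, 367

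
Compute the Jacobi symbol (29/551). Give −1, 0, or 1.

0

Reciprocity: 29 ≡ 1 and 551 ≡ 3 (mod 4), so (29/551) = +(551/29).
Reduce top mod 29: now compute (0/29).
Top reduces to 0: gcd > 1, so the symbol is 0.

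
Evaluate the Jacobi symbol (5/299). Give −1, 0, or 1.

1

Reciprocity: 5 ≡ 1 and 299 ≡ 3 (mod 4), so (5/299) = +(299/5).
Reduce top mod 5: now compute (4/5).
Pull out 2^2: since 5 ≡ 5 (mod 8), (2/5) = -1, so (2/5)^2 = +1.
Reached (1/5) = 1. Collecting the sign flips along the way, the symbol is +1.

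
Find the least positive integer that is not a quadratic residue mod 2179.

(2/2179) = −1, so 2 is the smallest positive non-residue mod 2179.

2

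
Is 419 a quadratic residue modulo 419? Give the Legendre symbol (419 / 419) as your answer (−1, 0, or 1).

0

First reduce: 419 ≡ 0 (mod 419).
Top reduces to 0: gcd > 1, so the symbol is 0.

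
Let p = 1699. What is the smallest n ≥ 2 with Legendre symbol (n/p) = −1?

2

(2/1699) = −1, so 2 is the smallest positive non-residue mod 1699.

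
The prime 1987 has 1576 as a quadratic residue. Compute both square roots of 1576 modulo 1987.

Since 1987 ≡ 3 (mod 4), a square root of 1576 is 1576^((1987+1)/4) = 1576^497 mod 1987.
Repeated squaring: 1576^2≡26, 1576^4≡676, 1576^8≡1953, 1576^16≡1156, 1576^32≡1072, 1576^64≡698, 1576^128≡389, 1576^256≡309 (mod 1987).
1576^497 = 1576^(256+128+64+32+16+1) ≡ 1752 (mod 1987).
Check: 1752² = 3069504 ≡ 1576 (mod 1987). The two roots are 235 and 1752.

235, 1752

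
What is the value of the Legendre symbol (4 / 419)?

1

Euler's criterion: (4/419) ≡ 4^209 (mod 419).
4^2 ≡ 16 (mod 419)
4^4 ≡ 256 (mod 419)
4^8 ≡ 172 (mod 419)
4^16 ≡ 254 (mod 419)
4^32 ≡ 409 (mod 419)
4^64 ≡ 100 (mod 419)
4^128 ≡ 363 (mod 419)
4^209 = 4^(128+64+16+1) ≡ 1 (mod 419).
Result is 1, so (4/419) = 1.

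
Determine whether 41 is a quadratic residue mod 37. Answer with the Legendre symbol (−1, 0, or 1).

1

Euler's criterion: (41/37) ≡ 4^18 (mod 37).
4^2 ≡ 16 (mod 37)
4^4 ≡ 34 (mod 37)
4^8 ≡ 9 (mod 37)
4^16 ≡ 7 (mod 37)
4^18 = 4^(16+2) ≡ 1 (mod 37).
Result is 1, so (41/37) = 1.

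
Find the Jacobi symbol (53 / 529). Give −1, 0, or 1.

Reciprocity: 53 ≡ 1 and 529 ≡ 1 (mod 4), so (53/529) = +(529/53).
Reduce top mod 53: now compute (52/53).
Pull out 2^2: since 53 ≡ 5 (mod 8), (2/53) = -1, so (2/53)^2 = +1.
Reciprocity: 13 ≡ 1 and 53 ≡ 1 (mod 4), so (13/53) = +(53/13).
Reduce top mod 13: now compute (1/13).
Reached (1/13) = 1. Collecting the sign flips along the way, the symbol is +1.

1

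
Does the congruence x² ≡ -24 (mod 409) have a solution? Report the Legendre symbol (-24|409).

Euler's criterion: (-24/409) ≡ 385^204 (mod 409).
385^2 ≡ 167 (mod 409)
385^4 ≡ 77 (mod 409)
385^8 ≡ 203 (mod 409)
385^16 ≡ 309 (mod 409)
385^32 ≡ 184 (mod 409)
385^64 ≡ 318 (mod 409)
385^128 ≡ 101 (mod 409)
385^204 = 385^(128+64+8+4) ≡ 1 (mod 409).
Result is 1, so (-24/409) = 1.

1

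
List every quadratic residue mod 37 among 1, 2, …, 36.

Square k = 1,…,18 (k and 37−k give the same square):
1²=1, 2²=4, 3²=9, 4²=16, 5²=25, 6²=36, 7²≡12, 8²≡27, 9²≡7, 10²≡26, 11²≡10, 12²≡33, 13²≡21, 14²≡11, 15²≡3, 16²≡34, 17²≡30, 18²≡28 (mod 37).
So the quadratic residues mod 37 are {1, 3, 4, 7, 9, 10, 11, 12, 16, 21, 25, 26, 27, 28, 30, 33, 34, 36}.

1, 3, 4, 7, 9, 10, 11, 12, 16, 21, 25, 26, 27, 28, 30, 33, 34, 36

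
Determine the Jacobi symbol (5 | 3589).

1

Reciprocity: 5 ≡ 1 and 3589 ≡ 1 (mod 4), so (5/3589) = +(3589/5).
Reduce top mod 5: now compute (4/5).
Pull out 2^2: since 5 ≡ 5 (mod 8), (2/5) = -1, so (2/5)^2 = +1.
Reached (1/5) = 1. Collecting the sign flips along the way, the symbol is +1.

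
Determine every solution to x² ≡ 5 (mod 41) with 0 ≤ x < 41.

13, 28

41 ≡ 1 (mod 4), so we find a root by search.
Trying successive values, 13² = 169 ≡ 5 (mod 41). The other root is 41 − 13 = 28.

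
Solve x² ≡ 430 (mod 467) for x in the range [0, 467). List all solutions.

Since 467 ≡ 3 (mod 4), a square root of 430 is 430^((467+1)/4) = 430^117 mod 467.
Repeated squaring: 430^2≡435, 430^4≡90, 430^8≡161, 430^16≡236, 430^32≡123, 430^64≡185 (mod 467).
430^117 = 430^(64+32+16+4+1) ≡ 373 (mod 467).
Check: 373² = 139129 ≡ 430 (mod 467). The two roots are 94 and 373.

94, 373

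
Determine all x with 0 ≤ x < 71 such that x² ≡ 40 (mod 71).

Since 71 ≡ 3 (mod 4), a square root of 40 is 40^((71+1)/4) = 40^18 mod 71.
Repeated squaring: 40^2≡38, 40^4≡24, 40^8≡8, 40^16≡64 (mod 71).
40^18 = 40^(16+2) ≡ 18 (mod 71).
Check: 18² = 324 ≡ 40 (mod 71). The two roots are 18 and 53.

18, 53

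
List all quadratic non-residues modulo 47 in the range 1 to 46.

Square k = 1,…,23 (k and 47−k give the same square):
1²=1, 2²=4, 3²=9, 4²=16, 5²=25, 6²=36, 7²≡2, 8²≡17, 9²≡34, 10²≡6, 11²≡27, 12²≡3, 13²≡28, 14²≡8, 15²≡37, 16²≡21, 17²≡7, 18²≡42, 19²≡32, 20²≡24, 21²≡18, 22²≡14, 23²≡12 (mod 47).
The residues are {1, 2, 3, 4, 6, 7, 8, 9, 12, 14, 16, 17, 18, 21, 24, 25, 27, 28, 32, 34, 36, 37, 42}; the non-residues are the remaining 23 nonzero classes.

5, 10, 11, 13, 15, 19, 20, 22, 23, 26, 29, 30, 31, 33, 35, 38, 39, 40, 41, 43, 44, 45, 46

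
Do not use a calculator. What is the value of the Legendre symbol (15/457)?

Reciprocity: 15 ≡ 3 and 457 ≡ 1 (mod 4), so (15/457) = +(457/15).
Reduce top mod 15: now compute (7/15).
Reciprocity: 7 ≡ 3 and 15 ≡ 3 (mod 4), so (7/15) = −(15/7).
Reduce top mod 7: now compute (1/7).
Reached (1/7) = 1. Collecting the sign flips along the way, the symbol is -1.

-1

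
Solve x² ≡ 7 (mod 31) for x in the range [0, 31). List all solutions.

10, 21

Since 31 ≡ 3 (mod 4), a square root of 7 is 7^((31+1)/4) = 7^8 mod 31.
Repeated squaring: 7^2≡18, 7^4≡14, 7^8≡10 (mod 31).
7^8 = 7^(8) ≡ 10 (mod 31).
Check: 10² = 100 ≡ 7 (mod 31). The two roots are 10 and 21.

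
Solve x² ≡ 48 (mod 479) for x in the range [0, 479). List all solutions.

Since 479 ≡ 3 (mod 4), a square root of 48 is 48^((479+1)/4) = 48^120 mod 479.
Repeated squaring: 48^2≡388, 48^4≡138, 48^8≡363, 48^16≡44, 48^32≡20, 48^64≡400 (mod 479).
48^120 = 48^(64+32+16+8) ≡ 355 (mod 479).
Check: 355² = 126025 ≡ 48 (mod 479). The two roots are 124 and 355.

124, 355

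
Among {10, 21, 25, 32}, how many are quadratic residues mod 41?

4

(10/41) = +1 → QR.
(21/41) = +1 → QR.
(25/41) = +1 → QR.
(32/41) = +1 → QR.
Total quadratic residues among the 4: 4.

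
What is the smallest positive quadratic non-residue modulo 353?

(2/353) = +1, so 2 is a residue.
(3/353) = −1, so 3 is the smallest positive non-residue mod 353.

3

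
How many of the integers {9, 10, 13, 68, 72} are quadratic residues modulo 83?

3

(9/83) = +1 → QR.
(10/83) = +1 → QR.
(13/83) = -1 → non-residue.
(68/83) = +1 → QR.
(72/83) = -1 → non-residue.
Total quadratic residues among the 5: 3.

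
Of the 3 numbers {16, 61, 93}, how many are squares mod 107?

(16/107) = +1 → QR.
(61/107) = +1 → QR.
(93/107) = -1 → non-residue.
Total quadratic residues among the 3: 2.

2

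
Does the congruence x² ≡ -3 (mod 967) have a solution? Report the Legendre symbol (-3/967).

1

Euler's criterion: (-3/967) ≡ 964^483 (mod 967).
964^2 ≡ 9 (mod 967)
964^4 ≡ 81 (mod 967)
964^8 ≡ 759 (mod 967)
964^16 ≡ 716 (mod 967)
964^32 ≡ 146 (mod 967)
964^64 ≡ 42 (mod 967)
964^128 ≡ 797 (mod 967)
964^256 ≡ 857 (mod 967)
964^483 = 964^(256+128+64+32+2+1) ≡ 1 (mod 967).
Result is 1, so (-3/967) = 1.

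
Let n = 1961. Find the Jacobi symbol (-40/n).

First reduce: -40 ≡ 1921 (mod 1961).
Reciprocity: 1921 ≡ 1 and 1961 ≡ 1 (mod 4), so (1921/1961) = +(1961/1921).
Reduce top mod 1921: now compute (40/1921).
Pull out 2^3: since 1921 ≡ 1 (mod 8), (2/1921) = +1, so (2/1921)^3 = +1.
Reciprocity: 5 ≡ 1 and 1921 ≡ 1 (mod 4), so (5/1921) = +(1921/5).
Reduce top mod 5: now compute (1/5).
Reached (1/5) = 1. Collecting the sign flips along the way, the symbol is +1.

1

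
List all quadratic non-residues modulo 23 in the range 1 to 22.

5, 7, 10, 11, 14, 15, 17, 19, 20, 21, 22

Square k = 1,…,11 (k and 23−k give the same square):
1²=1, 2²=4, 3²=9, 4²=16, 5²≡2, 6²≡13, 7²≡3, 8²≡18, 9²≡12, 10²≡8, 11²≡6 (mod 23).
The residues are {1, 2, 3, 4, 6, 8, 9, 12, 13, 16, 18}; the non-residues are the remaining 11 nonzero classes.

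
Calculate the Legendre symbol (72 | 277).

-1

Pull out 2^3: since 277 ≡ 5 (mod 8), (2/277) = -1, so (2/277)^3 = -1.
Reciprocity: 9 ≡ 1 and 277 ≡ 1 (mod 4), so (9/277) = +(277/9).
Reduce top mod 9: now compute (7/9).
Reciprocity: 7 ≡ 3 and 9 ≡ 1 (mod 4), so (7/9) = +(9/7).
Reduce top mod 7: now compute (2/7).
Pull out 2: since 7 ≡ 7 (mod 8), (2/7) = +1.
Reached (1/7) = 1. Collecting the sign flips along the way, the symbol is -1.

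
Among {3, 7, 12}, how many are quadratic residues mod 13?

2

(3/13) = +1 → QR.
(7/13) = -1 → non-residue.
(12/13) = +1 → QR.
Total quadratic residues among the 3: 2.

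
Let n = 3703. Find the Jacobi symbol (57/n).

1

Reciprocity: 57 ≡ 1 and 3703 ≡ 3 (mod 4), so (57/3703) = +(3703/57).
Reduce top mod 57: now compute (55/57).
Reciprocity: 55 ≡ 3 and 57 ≡ 1 (mod 4), so (55/57) = +(57/55).
Reduce top mod 55: now compute (2/55).
Pull out 2: since 55 ≡ 7 (mod 8), (2/55) = +1.
Reached (1/55) = 1. Collecting the sign flips along the way, the symbol is +1.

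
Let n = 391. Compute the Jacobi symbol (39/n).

-1

Reciprocity: 39 ≡ 3 and 391 ≡ 3 (mod 4), so (39/391) = −(391/39).
Reduce top mod 39: now compute (1/39).
Reached (1/39) = 1. Collecting the sign flips along the way, the symbol is -1.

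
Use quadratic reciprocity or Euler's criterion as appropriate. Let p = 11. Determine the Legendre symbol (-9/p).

-1

First reduce: -9 ≡ 2 (mod 11).
Pull out 2: since 11 ≡ 3 (mod 8), (2/11) = -1.
Reached (1/11) = 1. Collecting the sign flips along the way, the symbol is -1.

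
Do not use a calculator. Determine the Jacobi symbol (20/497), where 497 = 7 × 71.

Pull out 2^2: since 497 ≡ 1 (mod 8), (2/497) = +1, so (2/497)^2 = +1.
Reciprocity: 5 ≡ 1 and 497 ≡ 1 (mod 4), so (5/497) = +(497/5).
Reduce top mod 5: now compute (2/5).
Pull out 2: since 5 ≡ 5 (mod 8), (2/5) = -1.
Reached (1/5) = 1. Collecting the sign flips along the way, the symbol is -1.

-1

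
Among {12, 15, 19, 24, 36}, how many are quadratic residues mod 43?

(12/43) = -1 → non-residue.
(15/43) = +1 → QR.
(19/43) = -1 → non-residue.
(24/43) = +1 → QR.
(36/43) = +1 → QR.
Total quadratic residues among the 5: 3.

3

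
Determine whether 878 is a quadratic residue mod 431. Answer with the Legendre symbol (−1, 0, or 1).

First reduce: 878 ≡ 16 (mod 431).
Pull out 2^4: since 431 ≡ 7 (mod 8), (2/431) = +1, so (2/431)^4 = +1.
Reached (1/431) = 1. Collecting the sign flips along the way, the symbol is +1.

1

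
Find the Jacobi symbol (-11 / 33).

First reduce: -11 ≡ 22 (mod 33).
Pull out 2: since 33 ≡ 1 (mod 8), (2/33) = +1.
Reciprocity: 11 ≡ 3 and 33 ≡ 1 (mod 4), so (11/33) = +(33/11).
Reduce top mod 11: now compute (0/11).
Top reduces to 0: gcd > 1, so the symbol is 0.

0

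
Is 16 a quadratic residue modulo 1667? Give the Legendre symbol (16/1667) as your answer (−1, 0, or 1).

Pull out 2^4: since 1667 ≡ 3 (mod 8), (2/1667) = -1, so (2/1667)^4 = +1.
Reached (1/1667) = 1. Collecting the sign flips along the way, the symbol is +1.

1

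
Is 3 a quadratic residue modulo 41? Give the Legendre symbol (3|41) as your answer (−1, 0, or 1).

Reciprocity: 3 ≡ 3 and 41 ≡ 1 (mod 4), so (3/41) = +(41/3).
Reduce top mod 3: now compute (2/3).
Pull out 2: since 3 ≡ 3 (mod 8), (2/3) = -1.
Reached (1/3) = 1. Collecting the sign flips along the way, the symbol is -1.

-1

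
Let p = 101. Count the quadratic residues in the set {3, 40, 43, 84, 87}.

(3/101) = -1 → non-residue.
(40/101) = -1 → non-residue.
(43/101) = +1 → QR.
(84/101) = +1 → QR.
(87/101) = +1 → QR.
Total quadratic residues among the 5: 3.

3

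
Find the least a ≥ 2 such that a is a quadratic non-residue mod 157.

2

(2/157) = −1, so 2 is the smallest positive non-residue mod 157.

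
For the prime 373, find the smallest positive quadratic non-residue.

2

(2/373) = −1, so 2 is the smallest positive non-residue mod 373.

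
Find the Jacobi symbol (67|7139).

-1

Reciprocity: 67 ≡ 3 and 7139 ≡ 3 (mod 4), so (67/7139) = −(7139/67).
Reduce top mod 67: now compute (37/67).
Reciprocity: 37 ≡ 1 and 67 ≡ 3 (mod 4), so (37/67) = +(67/37).
Reduce top mod 37: now compute (30/37).
Pull out 2: since 37 ≡ 5 (mod 8), (2/37) = -1.
Reciprocity: 15 ≡ 3 and 37 ≡ 1 (mod 4), so (15/37) = +(37/15).
Reduce top mod 15: now compute (7/15).
Reciprocity: 7 ≡ 3 and 15 ≡ 3 (mod 4), so (7/15) = −(15/7).
Reduce top mod 7: now compute (1/7).
Reached (1/7) = 1. Collecting the sign flips along the way, the symbol is -1.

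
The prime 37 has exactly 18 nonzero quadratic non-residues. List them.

Square k = 1,…,18 (k and 37−k give the same square):
1²=1, 2²=4, 3²=9, 4²=16, 5²=25, 6²=36, 7²≡12, 8²≡27, 9²≡7, 10²≡26, 11²≡10, 12²≡33, 13²≡21, 14²≡11, 15²≡3, 16²≡34, 17²≡30, 18²≡28 (mod 37).
The residues are {1, 3, 4, 7, 9, 10, 11, 12, 16, 21, 25, 26, 27, 28, 30, 33, 34, 36}; the non-residues are the remaining 18 nonzero classes.

2 5 6 8 13 14 15 17 18 19 20 22 23 24 29 31 32 35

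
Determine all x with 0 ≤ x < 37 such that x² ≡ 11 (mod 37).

14, 23

37 ≡ 1 (mod 4), so we find a root by search.
Trying successive values, 14² = 196 ≡ 11 (mod 37). The other root is 37 − 14 = 23.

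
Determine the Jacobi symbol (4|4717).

Pull out 2^2: since 4717 ≡ 5 (mod 8), (2/4717) = -1, so (2/4717)^2 = +1.
Reached (1/4717) = 1. Collecting the sign flips along the way, the symbol is +1.

1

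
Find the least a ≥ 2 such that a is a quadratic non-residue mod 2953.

(2/2953) = +1, so 2 is a residue.
(3/2953) = +1, so 3 is a residue.
(4/2953) = +1, so 4 is a residue.
(5/2953) = −1, so 5 is the smallest positive non-residue mod 2953.

5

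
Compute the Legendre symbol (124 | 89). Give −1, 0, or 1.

-1

First reduce: 124 ≡ 35 (mod 89).
Reciprocity: 35 ≡ 3 and 89 ≡ 1 (mod 4), so (35/89) = +(89/35).
Reduce top mod 35: now compute (19/35).
Reciprocity: 19 ≡ 3 and 35 ≡ 3 (mod 4), so (19/35) = −(35/19).
Reduce top mod 19: now compute (16/19).
Pull out 2^4: since 19 ≡ 3 (mod 8), (2/19) = -1, so (2/19)^4 = +1.
Reached (1/19) = 1. Collecting the sign flips along the way, the symbol is -1.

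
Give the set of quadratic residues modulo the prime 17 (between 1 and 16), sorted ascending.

Square k = 1,…,8 (k and 17−k give the same square):
1²=1, 2²=4, 3²=9, 4²=16, 5²≡8, 6²≡2, 7²≡15, 8²≡13 (mod 17).
So the quadratic residues mod 17 are {1, 2, 4, 8, 9, 13, 15, 16}.

1 2 4 8 9 13 15 16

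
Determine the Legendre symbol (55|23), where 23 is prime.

Euler's criterion: (55/23) ≡ 9^11 (mod 23).
9^2 ≡ 12 (mod 23)
9^4 ≡ 6 (mod 23)
9^8 ≡ 13 (mod 23)
9^11 = 9^(8+2+1) ≡ 1 (mod 23).
Result is 1, so (55/23) = 1.

1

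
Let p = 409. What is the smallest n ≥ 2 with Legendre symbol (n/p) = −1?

(2/409) = +1, so 2 is a residue.
(3/409) = +1, so 3 is a residue.
(4/409) = +1, so 4 is a residue.
(5/409) = +1, so 5 is a residue.
(6/409) = +1, so 6 is a residue.
(7/409) = −1, so 7 is the smallest positive non-residue mod 409.

7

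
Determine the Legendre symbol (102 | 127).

Euler's criterion: (102/127) ≡ 102^63 (mod 127).
102^2 ≡ 117 (mod 127)
102^4 ≡ 100 (mod 127)
102^8 ≡ 94 (mod 127)
102^16 ≡ 73 (mod 127)
102^32 ≡ 122 (mod 127)
102^63 = 102^(32+16+8+4+2+1) ≡ 126 (mod 127).
Result is 126 ≡ −1, so (102/127) = −1.

-1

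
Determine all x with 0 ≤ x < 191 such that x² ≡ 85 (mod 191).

Since 191 ≡ 3 (mod 4), a square root of 85 is 85^((191+1)/4) = 85^48 mod 191.
Repeated squaring: 85^2≡158, 85^4≡134, 85^8≡2, 85^16≡4, 85^32≡16 (mod 191).
85^48 = 85^(32+16) ≡ 64 (mod 191).
Check: 64² = 4096 ≡ 85 (mod 191). The two roots are 64 and 127.

64, 127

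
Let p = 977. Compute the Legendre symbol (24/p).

Euler's criterion: (24/977) ≡ 24^488 (mod 977).
24^2 ≡ 576 (mod 977)
24^4 ≡ 573 (mod 977)
24^8 ≡ 57 (mod 977)
24^16 ≡ 318 (mod 977)
24^32 ≡ 493 (mod 977)
24^64 ≡ 753 (mod 977)
24^128 ≡ 349 (mod 977)
24^256 ≡ 653 (mod 977)
24^488 = 24^(256+128+64+32+8) ≡ 976 (mod 977).
Result is 976 ≡ −1, so (24/977) = −1.

-1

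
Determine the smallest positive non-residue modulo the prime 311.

(2/311) = +1, so 2 is a residue.
(3/311) = +1, so 3 is a residue.
(4/311) = +1, so 4 is a residue.
(5/311) = +1, so 5 is a residue.
(6/311) = +1, so 6 is a residue.
(7/311) = +1, so 7 is a residue.
(8/311) = +1, so 8 is a residue.
(9/311) = +1, so 9 is a residue.
(10/311) = +1, so 10 is a residue.
(11/311) = −1, so 11 is the smallest positive non-residue mod 311.

11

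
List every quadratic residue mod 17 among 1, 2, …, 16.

1,2,4,8,9,13,15,16

Square k = 1,…,8 (k and 17−k give the same square):
1²=1, 2²=4, 3²=9, 4²=16, 5²≡8, 6²≡2, 7²≡15, 8²≡13 (mod 17).
So the quadratic residues mod 17 are {1, 2, 4, 8, 9, 13, 15, 16}.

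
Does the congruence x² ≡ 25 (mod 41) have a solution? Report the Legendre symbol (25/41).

1

Euler's criterion: (25/41) ≡ 25^20 (mod 41).
25^2 ≡ 10 (mod 41)
25^4 ≡ 18 (mod 41)
25^8 ≡ 37 (mod 41)
25^16 ≡ 16 (mod 41)
25^20 = 25^(16+4) ≡ 1 (mod 41).
Result is 1, so (25/41) = 1.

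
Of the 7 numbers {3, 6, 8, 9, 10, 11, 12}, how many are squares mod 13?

(3/13) = +1 → QR.
(6/13) = -1 → non-residue.
(8/13) = -1 → non-residue.
(9/13) = +1 → QR.
(10/13) = +1 → QR.
(11/13) = -1 → non-residue.
(12/13) = +1 → QR.
Total quadratic residues among the 7: 4.

4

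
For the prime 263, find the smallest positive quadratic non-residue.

(2/263) = +1, so 2 is a residue.
(3/263) = +1, so 3 is a residue.
(4/263) = +1, so 4 is a residue.
(5/263) = −1, so 5 is the smallest positive non-residue mod 263.

5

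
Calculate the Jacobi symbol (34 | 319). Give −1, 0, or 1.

1

Pull out 2: since 319 ≡ 7 (mod 8), (2/319) = +1.
Reciprocity: 17 ≡ 1 and 319 ≡ 3 (mod 4), so (17/319) = +(319/17).
Reduce top mod 17: now compute (13/17).
Reciprocity: 13 ≡ 1 and 17 ≡ 1 (mod 4), so (13/17) = +(17/13).
Reduce top mod 13: now compute (4/13).
Pull out 2^2: since 13 ≡ 5 (mod 8), (2/13) = -1, so (2/13)^2 = +1.
Reached (1/13) = 1. Collecting the sign flips along the way, the symbol is +1.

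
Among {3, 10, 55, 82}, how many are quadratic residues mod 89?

2

(3/89) = -1 → non-residue.
(10/89) = +1 → QR.
(55/89) = +1 → QR.
(82/89) = -1 → non-residue.
Total quadratic residues among the 4: 2.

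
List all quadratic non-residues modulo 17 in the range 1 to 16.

Square k = 1,…,8 (k and 17−k give the same square):
1²=1, 2²=4, 3²=9, 4²=16, 5²≡8, 6²≡2, 7²≡15, 8²≡13 (mod 17).
The residues are {1, 2, 4, 8, 9, 13, 15, 16}; the non-residues are the remaining 8 nonzero classes.

3,5,6,7,10,11,12,14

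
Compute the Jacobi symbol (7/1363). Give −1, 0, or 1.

Reciprocity: 7 ≡ 3 and 1363 ≡ 3 (mod 4), so (7/1363) = −(1363/7).
Reduce top mod 7: now compute (5/7).
Reciprocity: 5 ≡ 1 and 7 ≡ 3 (mod 4), so (5/7) = +(7/5).
Reduce top mod 5: now compute (2/5).
Pull out 2: since 5 ≡ 5 (mod 8), (2/5) = -1.
Reached (1/5) = 1. Collecting the sign flips along the way, the symbol is +1.

1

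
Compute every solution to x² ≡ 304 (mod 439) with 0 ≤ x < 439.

83, 356

Since 439 ≡ 3 (mod 4), a square root of 304 is 304^((439+1)/4) = 304^110 mod 439.
Repeated squaring: 304^2≡226, 304^4≡152, 304^8≡276, 304^16≡229, 304^32≡200, 304^64≡51 (mod 439).
304^110 = 304^(64+32+8+4+2) ≡ 83 (mod 439).
Check: 83² = 6889 ≡ 304 (mod 439). The two roots are 83 and 356.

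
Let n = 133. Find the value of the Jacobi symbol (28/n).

0

Pull out 2^2: since 133 ≡ 5 (mod 8), (2/133) = -1, so (2/133)^2 = +1.
Reciprocity: 7 ≡ 3 and 133 ≡ 1 (mod 4), so (7/133) = +(133/7).
Reduce top mod 7: now compute (0/7).
Top reduces to 0: gcd > 1, so the symbol is 0.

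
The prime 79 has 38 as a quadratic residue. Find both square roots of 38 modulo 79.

Since 79 ≡ 3 (mod 4), a square root of 38 is 38^((79+1)/4) = 38^20 mod 79.
Repeated squaring: 38^2≡22, 38^4≡10, 38^8≡21, 38^16≡46 (mod 79).
38^20 = 38^(16+4) ≡ 65 (mod 79).
Check: 65² = 4225 ≡ 38 (mod 79). The two roots are 14 and 65.

14, 65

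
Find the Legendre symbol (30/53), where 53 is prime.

Euler's criterion: (30/53) ≡ 30^26 (mod 53).
30^2 ≡ 52 (mod 53)
30^4 ≡ 1 (mod 53)
30^8 ≡ 1 (mod 53)
30^16 ≡ 1 (mod 53)
30^26 = 30^(16+8+2) ≡ 52 (mod 53).
Result is 52 ≡ −1, so (30/53) = −1.

-1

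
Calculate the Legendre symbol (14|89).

-1

Pull out 2: since 89 ≡ 1 (mod 8), (2/89) = +1.
Reciprocity: 7 ≡ 3 and 89 ≡ 1 (mod 4), so (7/89) = +(89/7).
Reduce top mod 7: now compute (5/7).
Reciprocity: 5 ≡ 1 and 7 ≡ 3 (mod 4), so (5/7) = +(7/5).
Reduce top mod 5: now compute (2/5).
Pull out 2: since 5 ≡ 5 (mod 8), (2/5) = -1.
Reached (1/5) = 1. Collecting the sign flips along the way, the symbol is -1.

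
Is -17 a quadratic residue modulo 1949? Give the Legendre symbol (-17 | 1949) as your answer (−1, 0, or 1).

-1

First reduce: -17 ≡ 1932 (mod 1949).
Pull out 2^2: since 1949 ≡ 5 (mod 8), (2/1949) = -1, so (2/1949)^2 = +1.
Reciprocity: 483 ≡ 3 and 1949 ≡ 1 (mod 4), so (483/1949) = +(1949/483).
Reduce top mod 483: now compute (17/483).
Reciprocity: 17 ≡ 1 and 483 ≡ 3 (mod 4), so (17/483) = +(483/17).
Reduce top mod 17: now compute (7/17).
Reciprocity: 7 ≡ 3 and 17 ≡ 1 (mod 4), so (7/17) = +(17/7).
Reduce top mod 7: now compute (3/7).
Reciprocity: 3 ≡ 3 and 7 ≡ 3 (mod 4), so (3/7) = −(7/3).
Reduce top mod 3: now compute (1/3).
Reached (1/3) = 1. Collecting the sign flips along the way, the symbol is -1.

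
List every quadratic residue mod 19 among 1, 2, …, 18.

Square k = 1,…,9 (k and 19−k give the same square):
1²=1, 2²=4, 3²=9, 4²=16, 5²≡6, 6²≡17, 7²≡11, 8²≡7, 9²≡5 (mod 19).
So the quadratic residues mod 19 are {1, 4, 5, 6, 7, 9, 11, 16, 17}.

1 4 5 6 7 9 11 16 17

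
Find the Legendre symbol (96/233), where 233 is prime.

-1

Pull out 2^5: since 233 ≡ 1 (mod 8), (2/233) = +1, so (2/233)^5 = +1.
Reciprocity: 3 ≡ 3 and 233 ≡ 1 (mod 4), so (3/233) = +(233/3).
Reduce top mod 3: now compute (2/3).
Pull out 2: since 3 ≡ 3 (mod 8), (2/3) = -1.
Reached (1/3) = 1. Collecting the sign flips along the way, the symbol is -1.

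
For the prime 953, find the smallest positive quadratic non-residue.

3

(2/953) = +1, so 2 is a residue.
(3/953) = −1, so 3 is the smallest positive non-residue mod 953.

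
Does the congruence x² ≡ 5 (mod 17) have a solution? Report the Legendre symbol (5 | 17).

Reciprocity: 5 ≡ 1 and 17 ≡ 1 (mod 4), so (5/17) = +(17/5).
Reduce top mod 5: now compute (2/5).
Pull out 2: since 5 ≡ 5 (mod 8), (2/5) = -1.
Reached (1/5) = 1. Collecting the sign flips along the way, the symbol is -1.

-1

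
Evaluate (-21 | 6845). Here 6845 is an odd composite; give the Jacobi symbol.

1

First reduce: -21 ≡ 6824 (mod 6845).
Pull out 2^3: since 6845 ≡ 5 (mod 8), (2/6845) = -1, so (2/6845)^3 = -1.
Reciprocity: 853 ≡ 1 and 6845 ≡ 1 (mod 4), so (853/6845) = +(6845/853).
Reduce top mod 853: now compute (21/853).
Reciprocity: 21 ≡ 1 and 853 ≡ 1 (mod 4), so (21/853) = +(853/21).
Reduce top mod 21: now compute (13/21).
Reciprocity: 13 ≡ 1 and 21 ≡ 1 (mod 4), so (13/21) = +(21/13).
Reduce top mod 13: now compute (8/13).
Pull out 2^3: since 13 ≡ 5 (mod 8), (2/13) = -1, so (2/13)^3 = -1.
Reached (1/13) = 1. Collecting the sign flips along the way, the symbol is +1.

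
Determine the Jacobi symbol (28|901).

Pull out 2^2: since 901 ≡ 5 (mod 8), (2/901) = -1, so (2/901)^2 = +1.
Reciprocity: 7 ≡ 3 and 901 ≡ 1 (mod 4), so (7/901) = +(901/7).
Reduce top mod 7: now compute (5/7).
Reciprocity: 5 ≡ 1 and 7 ≡ 3 (mod 4), so (5/7) = +(7/5).
Reduce top mod 5: now compute (2/5).
Pull out 2: since 5 ≡ 5 (mod 8), (2/5) = -1.
Reached (1/5) = 1. Collecting the sign flips along the way, the symbol is -1.

-1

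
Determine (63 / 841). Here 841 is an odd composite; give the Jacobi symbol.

Reciprocity: 63 ≡ 3 and 841 ≡ 1 (mod 4), so (63/841) = +(841/63).
Reduce top mod 63: now compute (22/63).
Pull out 2: since 63 ≡ 7 (mod 8), (2/63) = +1.
Reciprocity: 11 ≡ 3 and 63 ≡ 3 (mod 4), so (11/63) = −(63/11).
Reduce top mod 11: now compute (8/11).
Pull out 2^3: since 11 ≡ 3 (mod 8), (2/11) = -1, so (2/11)^3 = -1.
Reached (1/11) = 1. Collecting the sign flips along the way, the symbol is +1.

1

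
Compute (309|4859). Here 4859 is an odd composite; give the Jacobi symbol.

-1

Reciprocity: 309 ≡ 1 and 4859 ≡ 3 (mod 4), so (309/4859) = +(4859/309).
Reduce top mod 309: now compute (224/309).
Pull out 2^5: since 309 ≡ 5 (mod 8), (2/309) = -1, so (2/309)^5 = -1.
Reciprocity: 7 ≡ 3 and 309 ≡ 1 (mod 4), so (7/309) = +(309/7).
Reduce top mod 7: now compute (1/7).
Reached (1/7) = 1. Collecting the sign flips along the way, the symbol is -1.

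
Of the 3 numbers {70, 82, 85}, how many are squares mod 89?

1

(70/89) = -1 → non-residue.
(82/89) = -1 → non-residue.
(85/89) = +1 → QR.
Total quadratic residues among the 3: 1.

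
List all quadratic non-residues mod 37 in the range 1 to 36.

2, 5, 6, 8, 13, 14, 15, 17, 18, 19, 20, 22, 23, 24, 29, 31, 32, 35

Square k = 1,…,18 (k and 37−k give the same square):
1²=1, 2²=4, 3²=9, 4²=16, 5²=25, 6²=36, 7²≡12, 8²≡27, 9²≡7, 10²≡26, 11²≡10, 12²≡33, 13²≡21, 14²≡11, 15²≡3, 16²≡34, 17²≡30, 18²≡28 (mod 37).
The residues are {1, 3, 4, 7, 9, 10, 11, 12, 16, 21, 25, 26, 27, 28, 30, 33, 34, 36}; the non-residues are the remaining 18 nonzero classes.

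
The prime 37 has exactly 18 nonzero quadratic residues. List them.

1 3 4 7 9 10 11 12 16 21 25 26 27 28 30 33 34 36

Square k = 1,…,18 (k and 37−k give the same square):
1²=1, 2²=4, 3²=9, 4²=16, 5²=25, 6²=36, 7²≡12, 8²≡27, 9²≡7, 10²≡26, 11²≡10, 12²≡33, 13²≡21, 14²≡11, 15²≡3, 16²≡34, 17²≡30, 18²≡28 (mod 37).
So the quadratic residues mod 37 are {1, 3, 4, 7, 9, 10, 11, 12, 16, 21, 25, 26, 27, 28, 30, 33, 34, 36}.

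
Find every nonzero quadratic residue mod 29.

Square k = 1,…,14 (k and 29−k give the same square):
1²=1, 2²=4, 3²=9, 4²=16, 5²=25, 6²≡7, 7²≡20, 8²≡6, 9²≡23, 10²≡13, 11²≡5, 12²≡28, 13²≡24, 14²≡22 (mod 29).
So the quadratic residues mod 29 are {1, 4, 5, 6, 7, 9, 13, 16, 20, 22, 23, 24, 25, 28}.

1, 4, 5, 6, 7, 9, 13, 16, 20, 22, 23, 24, 25, 28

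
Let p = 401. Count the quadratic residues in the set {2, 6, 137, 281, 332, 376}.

(2/401) = +1 → QR.
(6/401) = -1 → non-residue.
(137/401) = -1 → non-residue.
(281/401) = -1 → non-residue.
(332/401) = +1 → QR.
(376/401) = +1 → QR.
Total quadratic residues among the 6: 3.

3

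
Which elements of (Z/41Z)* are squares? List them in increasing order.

1,2,4,5,8,9,10,16,18,20,21,23,25,31,32,33,36,37,39,40

Square k = 1,…,20 (k and 41−k give the same square):
1²=1, 2²=4, 3²=9, 4²=16, 5²=25, 6²=36, 7²≡8, 8²≡23, 9²≡40, 10²≡18, 11²≡39, 12²≡21, 13²≡5, 14²≡32, 15²≡20, 16²≡10, 17²≡2, 18²≡37, 19²≡33, 20²≡31 (mod 41).
So the quadratic residues mod 41 are {1, 2, 4, 5, 8, 9, 10, 16, 18, 20, 21, 23, 25, 31, 32, 33, 36, 37, 39, 40}.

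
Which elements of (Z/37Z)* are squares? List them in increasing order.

1,3,4,7,9,10,11,12,16,21,25,26,27,28,30,33,34,36

Square k = 1,…,18 (k and 37−k give the same square):
1²=1, 2²=4, 3²=9, 4²=16, 5²=25, 6²=36, 7²≡12, 8²≡27, 9²≡7, 10²≡26, 11²≡10, 12²≡33, 13²≡21, 14²≡11, 15²≡3, 16²≡34, 17²≡30, 18²≡28 (mod 37).
So the quadratic residues mod 37 are {1, 3, 4, 7, 9, 10, 11, 12, 16, 21, 25, 26, 27, 28, 30, 33, 34, 36}.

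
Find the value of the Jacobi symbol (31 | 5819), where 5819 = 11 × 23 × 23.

Reciprocity: 31 ≡ 3 and 5819 ≡ 3 (mod 4), so (31/5819) = −(5819/31).
Reduce top mod 31: now compute (22/31).
Pull out 2: since 31 ≡ 7 (mod 8), (2/31) = +1.
Reciprocity: 11 ≡ 3 and 31 ≡ 3 (mod 4), so (11/31) = −(31/11).
Reduce top mod 11: now compute (9/11).
Reciprocity: 9 ≡ 1 and 11 ≡ 3 (mod 4), so (9/11) = +(11/9).
Reduce top mod 9: now compute (2/9).
Pull out 2: since 9 ≡ 1 (mod 8), (2/9) = +1.
Reached (1/9) = 1. Collecting the sign flips along the way, the symbol is +1.

1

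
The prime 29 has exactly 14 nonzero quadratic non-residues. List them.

Square k = 1,…,14 (k and 29−k give the same square):
1²=1, 2²=4, 3²=9, 4²=16, 5²=25, 6²≡7, 7²≡20, 8²≡6, 9²≡23, 10²≡13, 11²≡5, 12²≡28, 13²≡24, 14²≡22 (mod 29).
The residues are {1, 4, 5, 6, 7, 9, 13, 16, 20, 22, 23, 24, 25, 28}; the non-residues are the remaining 14 nonzero classes.

2,3,8,10,11,12,14,15,17,18,19,21,26,27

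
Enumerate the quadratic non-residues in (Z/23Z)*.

Square k = 1,…,11 (k and 23−k give the same square):
1²=1, 2²=4, 3²=9, 4²=16, 5²≡2, 6²≡13, 7²≡3, 8²≡18, 9²≡12, 10²≡8, 11²≡6 (mod 23).
The residues are {1, 2, 3, 4, 6, 8, 9, 12, 13, 16, 18}; the non-residues are the remaining 11 nonzero classes.

5 7 10 11 14 15 17 19 20 21 22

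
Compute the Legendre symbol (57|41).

1

First reduce: 57 ≡ 16 (mod 41).
Pull out 2^4: since 41 ≡ 1 (mod 8), (2/41) = +1, so (2/41)^4 = +1.
Reached (1/41) = 1. Collecting the sign flips along the way, the symbol is +1.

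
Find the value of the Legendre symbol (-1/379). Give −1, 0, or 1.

-1

First reduce: -1 ≡ 378 (mod 379).
Pull out 2: since 379 ≡ 3 (mod 8), (2/379) = -1.
Reciprocity: 189 ≡ 1 and 379 ≡ 3 (mod 4), so (189/379) = +(379/189).
Reduce top mod 189: now compute (1/189).
Reached (1/189) = 1. Collecting the sign flips along the way, the symbol is -1.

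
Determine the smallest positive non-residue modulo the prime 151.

3

(2/151) = +1, so 2 is a residue.
(3/151) = −1, so 3 is the smallest positive non-residue mod 151.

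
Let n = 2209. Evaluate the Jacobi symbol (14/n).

1

Pull out 2: since 2209 ≡ 1 (mod 8), (2/2209) = +1.
Reciprocity: 7 ≡ 3 and 2209 ≡ 1 (mod 4), so (7/2209) = +(2209/7).
Reduce top mod 7: now compute (4/7).
Pull out 2^2: since 7 ≡ 7 (mod 8), (2/7) = +1, so (2/7)^2 = +1.
Reached (1/7) = 1. Collecting the sign flips along the way, the symbol is +1.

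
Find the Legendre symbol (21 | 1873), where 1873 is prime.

1

Reciprocity: 21 ≡ 1 and 1873 ≡ 1 (mod 4), so (21/1873) = +(1873/21).
Reduce top mod 21: now compute (4/21).
Pull out 2^2: since 21 ≡ 5 (mod 8), (2/21) = -1, so (2/21)^2 = +1.
Reached (1/21) = 1. Collecting the sign flips along the way, the symbol is +1.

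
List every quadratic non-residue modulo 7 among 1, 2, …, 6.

Square k = 1,…,3 (k and 7−k give the same square):
1²=1, 2²=4, 3²≡2 (mod 7).
The residues are {1, 2, 4}; the non-residues are the remaining 3 nonzero classes.

3,5,6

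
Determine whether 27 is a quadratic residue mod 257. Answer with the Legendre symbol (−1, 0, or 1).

-1

Euler's criterion: (27/257) ≡ 27^128 (mod 257).
27^2 ≡ 215 (mod 257)
27^4 ≡ 222 (mod 257)
27^8 ≡ 197 (mod 257)
27^16 ≡ 2 (mod 257)
27^32 ≡ 4 (mod 257)
27^64 ≡ 16 (mod 257)
27^128 ≡ 256 (mod 257)
27^128 = 27^(128) ≡ 256 (mod 257).
Result is 256 ≡ −1, so (27/257) = −1.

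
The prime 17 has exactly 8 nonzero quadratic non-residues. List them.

3,5,6,7,10,11,12,14

Square k = 1,…,8 (k and 17−k give the same square):
1²=1, 2²=4, 3²=9, 4²=16, 5²≡8, 6²≡2, 7²≡15, 8²≡13 (mod 17).
The residues are {1, 2, 4, 8, 9, 13, 15, 16}; the non-residues are the remaining 8 nonzero classes.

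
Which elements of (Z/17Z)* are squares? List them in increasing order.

1,2,4,8,9,13,15,16

Square k = 1,…,8 (k and 17−k give the same square):
1²=1, 2²=4, 3²=9, 4²=16, 5²≡8, 6²≡2, 7²≡15, 8²≡13 (mod 17).
So the quadratic residues mod 17 are {1, 2, 4, 8, 9, 13, 15, 16}.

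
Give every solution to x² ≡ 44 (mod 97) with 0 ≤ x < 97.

23, 74

97 ≡ 1 (mod 4), so we find a root by search.
Trying successive values, 23² = 529 ≡ 44 (mod 97). The other root is 97 − 23 = 74.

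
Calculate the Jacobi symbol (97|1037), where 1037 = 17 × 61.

-1

Reciprocity: 97 ≡ 1 and 1037 ≡ 1 (mod 4), so (97/1037) = +(1037/97).
Reduce top mod 97: now compute (67/97).
Reciprocity: 67 ≡ 3 and 97 ≡ 1 (mod 4), so (67/97) = +(97/67).
Reduce top mod 67: now compute (30/67).
Pull out 2: since 67 ≡ 3 (mod 8), (2/67) = -1.
Reciprocity: 15 ≡ 3 and 67 ≡ 3 (mod 4), so (15/67) = −(67/15).
Reduce top mod 15: now compute (7/15).
Reciprocity: 7 ≡ 3 and 15 ≡ 3 (mod 4), so (7/15) = −(15/7).
Reduce top mod 7: now compute (1/7).
Reached (1/7) = 1. Collecting the sign flips along the way, the symbol is -1.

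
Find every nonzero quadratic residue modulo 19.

Square k = 1,…,9 (k and 19−k give the same square):
1²=1, 2²=4, 3²=9, 4²=16, 5²≡6, 6²≡17, 7²≡11, 8²≡7, 9²≡5 (mod 19).
So the quadratic residues mod 19 are {1, 4, 5, 6, 7, 9, 11, 16, 17}.

1,4,5,6,7,9,11,16,17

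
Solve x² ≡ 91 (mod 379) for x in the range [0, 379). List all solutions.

76, 303

Since 379 ≡ 3 (mod 4), a square root of 91 is 91^((379+1)/4) = 91^95 mod 379.
Repeated squaring: 91^2≡322, 91^4≡217, 91^8≡93, 91^16≡311, 91^32≡76, 91^64≡91 (mod 379).
91^95 = 91^(64+16+8+4+2+1) ≡ 76 (mod 379).
Check: 76² = 5776 ≡ 91 (mod 379). The two roots are 76 and 303.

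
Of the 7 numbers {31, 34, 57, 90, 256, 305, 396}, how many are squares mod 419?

(31/419) = -1 → non-residue.
(34/419) = +1 → QR.
(57/419) = -1 → non-residue.
(90/419) = -1 → non-residue.
(256/419) = +1 → QR.
(305/419) = -1 → non-residue.
(396/419) = -1 → non-residue.
Total quadratic residues among the 7: 2.

2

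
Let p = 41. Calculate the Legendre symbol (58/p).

-1

First reduce: 58 ≡ 17 (mod 41).
Reciprocity: 17 ≡ 1 and 41 ≡ 1 (mod 4), so (17/41) = +(41/17).
Reduce top mod 17: now compute (7/17).
Reciprocity: 7 ≡ 3 and 17 ≡ 1 (mod 4), so (7/17) = +(17/7).
Reduce top mod 7: now compute (3/7).
Reciprocity: 3 ≡ 3 and 7 ≡ 3 (mod 4), so (3/7) = −(7/3).
Reduce top mod 3: now compute (1/3).
Reached (1/3) = 1. Collecting the sign flips along the way, the symbol is -1.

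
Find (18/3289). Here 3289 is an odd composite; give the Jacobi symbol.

Pull out 2: since 3289 ≡ 1 (mod 8), (2/3289) = +1.
Reciprocity: 9 ≡ 1 and 3289 ≡ 1 (mod 4), so (9/3289) = +(3289/9).
Reduce top mod 9: now compute (4/9).
Pull out 2^2: since 9 ≡ 1 (mod 8), (2/9) = +1, so (2/9)^2 = +1.
Reached (1/9) = 1. Collecting the sign flips along the way, the symbol is +1.

1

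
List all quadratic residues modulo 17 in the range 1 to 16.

1, 2, 4, 8, 9, 13, 15, 16

Square k = 1,…,8 (k and 17−k give the same square):
1²=1, 2²=4, 3²=9, 4²=16, 5²≡8, 6²≡2, 7²≡15, 8²≡13 (mod 17).
So the quadratic residues mod 17 are {1, 2, 4, 8, 9, 13, 15, 16}.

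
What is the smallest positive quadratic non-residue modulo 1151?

(2/1151) = +1, so 2 is a residue.
(3/1151) = +1, so 3 is a residue.
(4/1151) = +1, so 4 is a residue.
(5/1151) = +1, so 5 is a residue.
(6/1151) = +1, so 6 is a residue.
(7/1151) = +1, so 7 is a residue.
(8/1151) = +1, so 8 is a residue.
(9/1151) = +1, so 9 is a residue.
(10/1151) = +1, so 10 is a residue.
(11/1151) = +1, so 11 is a residue.
(12/1151) = +1, so 12 is a residue.
(13/1151) = −1, so 13 is the smallest positive non-residue mod 1151.

13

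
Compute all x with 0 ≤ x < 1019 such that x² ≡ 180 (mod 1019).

192, 827

Since 1019 ≡ 3 (mod 4), a square root of 180 is 180^((1019+1)/4) = 180^255 mod 1019.
Repeated squaring: 180^2≡811, 180^4≡466, 180^8≡109, 180^16≡672, 180^32≡167, 180^64≡376, 180^128≡754 (mod 1019).
180^255 = 180^(128+64+32+16+8+4+2+1) ≡ 192 (mod 1019).
Check: 192² = 36864 ≡ 180 (mod 1019). The two roots are 192 and 827.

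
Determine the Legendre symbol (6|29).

Pull out 2: since 29 ≡ 5 (mod 8), (2/29) = -1.
Reciprocity: 3 ≡ 3 and 29 ≡ 1 (mod 4), so (3/29) = +(29/3).
Reduce top mod 3: now compute (2/3).
Pull out 2: since 3 ≡ 3 (mod 8), (2/3) = -1.
Reached (1/3) = 1. Collecting the sign flips along the way, the symbol is +1.

1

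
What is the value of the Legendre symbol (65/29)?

1

First reduce: 65 ≡ 7 (mod 29).
Reciprocity: 7 ≡ 3 and 29 ≡ 1 (mod 4), so (7/29) = +(29/7).
Reduce top mod 7: now compute (1/7).
Reached (1/7) = 1. Collecting the sign flips along the way, the symbol is +1.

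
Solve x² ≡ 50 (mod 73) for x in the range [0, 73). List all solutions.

73 ≡ 1 (mod 4), so we find a root by search.
Trying successive values, 14² = 196 ≡ 50 (mod 73). The other root is 73 − 14 = 59.

14, 59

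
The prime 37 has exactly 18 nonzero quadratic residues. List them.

Square k = 1,…,18 (k and 37−k give the same square):
1²=1, 2²=4, 3²=9, 4²=16, 5²=25, 6²=36, 7²≡12, 8²≡27, 9²≡7, 10²≡26, 11²≡10, 12²≡33, 13²≡21, 14²≡11, 15²≡3, 16²≡34, 17²≡30, 18²≡28 (mod 37).
So the quadratic residues mod 37 are {1, 3, 4, 7, 9, 10, 11, 12, 16, 21, 25, 26, 27, 28, 30, 33, 34, 36}.

1,3,4,7,9,10,11,12,16,21,25,26,27,28,30,33,34,36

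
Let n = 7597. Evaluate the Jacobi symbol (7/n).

1

Reciprocity: 7 ≡ 3 and 7597 ≡ 1 (mod 4), so (7/7597) = +(7597/7).
Reduce top mod 7: now compute (2/7).
Pull out 2: since 7 ≡ 7 (mod 8), (2/7) = +1.
Reached (1/7) = 1. Collecting the sign flips along the way, the symbol is +1.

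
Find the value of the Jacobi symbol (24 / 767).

Pull out 2^3: since 767 ≡ 7 (mod 8), (2/767) = +1, so (2/767)^3 = +1.
Reciprocity: 3 ≡ 3 and 767 ≡ 3 (mod 4), so (3/767) = −(767/3).
Reduce top mod 3: now compute (2/3).
Pull out 2: since 3 ≡ 3 (mod 8), (2/3) = -1.
Reached (1/3) = 1. Collecting the sign flips along the way, the symbol is +1.

1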